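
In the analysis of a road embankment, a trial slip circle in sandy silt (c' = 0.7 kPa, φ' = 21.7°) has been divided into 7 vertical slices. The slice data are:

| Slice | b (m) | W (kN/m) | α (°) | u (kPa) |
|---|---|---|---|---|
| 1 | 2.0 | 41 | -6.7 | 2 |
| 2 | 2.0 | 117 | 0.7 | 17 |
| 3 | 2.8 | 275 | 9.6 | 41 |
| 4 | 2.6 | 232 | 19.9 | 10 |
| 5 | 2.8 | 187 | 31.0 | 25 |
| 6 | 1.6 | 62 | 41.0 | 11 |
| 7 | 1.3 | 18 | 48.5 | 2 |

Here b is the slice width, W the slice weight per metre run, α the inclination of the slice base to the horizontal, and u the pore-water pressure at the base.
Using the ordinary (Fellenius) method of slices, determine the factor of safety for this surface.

FS = 0.89

Ordinary method of slices: FS = Σ[c'·Δl_i + (W_i cosα_i − u_i·Δl_i)·tanφ'] / Σ W_i sinα_i, with Δl_i = b_i / cosα_i.
Slice 1: Δl = 2.0/cos(-6.7°) = 2.014 m; N'_1 = 41·cos(-6.7°) − 2·2.014 = 36.7; c'Δl = 1.41; W sinα = -4.8
Slice 2: Δl = 2.0/cos0.7° = 2.000 m; N'_2 = 117·cos0.7° − 17·2.000 = 83.0; c'Δl = 1.40; W sinα = 1.4
Slice 3: Δl = 2.8/cos9.6° = 2.840 m; N'_3 = 275·cos9.6° − 41·2.840 = 154.7; c'Δl = 1.99; W sinα = 45.9
Slice 4: Δl = 2.6/cos19.9° = 2.765 m; N'_4 = 232·cos19.9° − 10·2.765 = 190.5; c'Δl = 1.94; W sinα = 79.0
Slice 5: Δl = 2.8/cos31.0° = 3.267 m; N'_5 = 187·cos31.0° − 25·3.267 = 78.6; c'Δl = 2.29; W sinα = 96.3
Slice 6: Δl = 1.6/cos41.0° = 2.120 m; N'_6 = 62·cos41.0° − 11·2.120 = 23.5; c'Δl = 1.48; W sinα = 40.7
Slice 7: Δl = 1.3/cos48.5° = 1.962 m; N'_7 = 18·cos48.5° − 2·1.962 = 8.0; c'Δl = 1.37; W sinα = 13.5
Σc'Δl = 11.9 kN/m; ΣN' = 575.0 kN/m; ΣW sinα = 271.9 kN/m
Resisting = 11.9 + 575.0·tan21.7° = 11.9 + 228.8 = 240.7 kN/m
FS = 240.7 / 271.9 = 0.885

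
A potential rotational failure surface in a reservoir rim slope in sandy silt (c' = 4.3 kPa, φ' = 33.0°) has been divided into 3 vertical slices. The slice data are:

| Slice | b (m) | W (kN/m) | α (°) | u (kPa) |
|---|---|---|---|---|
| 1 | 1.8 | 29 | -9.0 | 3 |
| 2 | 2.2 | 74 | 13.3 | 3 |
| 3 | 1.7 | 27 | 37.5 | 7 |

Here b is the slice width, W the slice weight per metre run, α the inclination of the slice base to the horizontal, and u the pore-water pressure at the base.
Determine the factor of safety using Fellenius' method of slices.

Ordinary method of slices: FS = Σ[c'·Δl_i + (W_i cosα_i − u_i·Δl_i)·tanφ'] / Σ W_i sinα_i, with Δl_i = b_i / cosα_i.
Slice 1: Δl = 1.8/cos(-9.0°) = 1.822 m; N'_1 = 29·cos(-9.0°) − 3·1.822 = 23.2; c'Δl = 7.84; W sinα = -4.5
Slice 2: Δl = 2.2/cos13.3° = 2.261 m; N'_2 = 74·cos13.3° − 3·2.261 = 65.2; c'Δl = 9.72; W sinα = 17.0
Slice 3: Δl = 1.7/cos37.5° = 2.143 m; N'_3 = 27·cos37.5° − 7·2.143 = 6.4; c'Δl = 9.21; W sinα = 16.4
Σc'Δl = 26.8 kN/m; ΣN' = 94.8 kN/m; ΣW sinα = 28.9 kN/m
Resisting = 26.8 + 94.8·tan33.0° = 26.8 + 61.6 = 88.4 kN/m
FS = 88.4 / 28.9 = 3.055

FS = 3.05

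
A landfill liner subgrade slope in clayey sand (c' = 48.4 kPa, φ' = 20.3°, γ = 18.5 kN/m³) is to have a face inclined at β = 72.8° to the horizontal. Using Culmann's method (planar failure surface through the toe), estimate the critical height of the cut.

Culmann's analysis gives the critical failure plane at α_cr = (β + φ')/2 = (72.8 + 20.3)/2 = 46.5°, and the critical height
H_c = (4c'/γ) · sinβ cosφ' / [1 − cos(β − φ')]
    = (4·48.4/18.5) · sin72.8°·cos20.3° / [1 − cos(52.5°)]
    = 10.465 · 0.9553·0.9379 / [1 − 0.6088]
    = 10.465 · 0.8959 / 0.3912
    = 23.96 m

H_c = 23.96 m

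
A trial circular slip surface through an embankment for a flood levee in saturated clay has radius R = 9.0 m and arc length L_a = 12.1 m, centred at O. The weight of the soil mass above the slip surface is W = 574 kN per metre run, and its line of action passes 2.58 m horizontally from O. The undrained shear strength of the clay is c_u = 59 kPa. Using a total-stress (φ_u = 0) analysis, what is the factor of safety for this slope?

Taking moments about the centre O, the resisting moment is provided by the undrained shear strength acting along the arc:
M_R = c_u·L_a·R = 59·12.10·9.0 = 6425.1 kN·m/m
M_D = W·d = 574·2.58 = 1480.9 kN·m/m
FS = M_R / M_D = 6425.1 / 1480.9 = 4.339

FS = 4.34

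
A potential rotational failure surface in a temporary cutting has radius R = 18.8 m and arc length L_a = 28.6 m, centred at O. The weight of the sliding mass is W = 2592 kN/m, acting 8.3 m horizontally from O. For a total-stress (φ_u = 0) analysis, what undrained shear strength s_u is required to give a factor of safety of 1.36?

FS = s_u·L_a·R / (W·d), so s_u = FS·W·d / (L_a·R).
s_u = 1.36·2592·8.3 / (28.60·18.8) = 29258.5 / 537.68 = 54.42 kPa

s_u = 54.4 kPa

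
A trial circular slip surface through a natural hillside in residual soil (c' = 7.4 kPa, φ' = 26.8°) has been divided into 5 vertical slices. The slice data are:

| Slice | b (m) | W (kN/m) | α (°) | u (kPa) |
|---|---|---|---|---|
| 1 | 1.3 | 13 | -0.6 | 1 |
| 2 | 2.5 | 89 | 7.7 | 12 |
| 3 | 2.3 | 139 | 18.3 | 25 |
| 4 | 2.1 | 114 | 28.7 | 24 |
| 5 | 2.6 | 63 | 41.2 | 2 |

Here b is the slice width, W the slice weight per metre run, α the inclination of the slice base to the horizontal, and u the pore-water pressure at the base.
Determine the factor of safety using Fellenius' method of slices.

Ordinary method of slices: FS = Σ[c'·Δl_i + (W_i cosα_i − u_i·Δl_i)·tanφ'] / Σ W_i sinα_i, with Δl_i = b_i / cosα_i.
Slice 1: Δl = 1.3/cos(-0.6°) = 1.300 m; N'_1 = 13·cos(-0.6°) − 1·1.300 = 11.7; c'Δl = 9.62; W sinα = -0.1
Slice 2: Δl = 2.5/cos7.7° = 2.523 m; N'_2 = 89·cos7.7° − 12·2.523 = 57.9; c'Δl = 18.67; W sinα = 11.9
Slice 3: Δl = 2.3/cos18.3° = 2.423 m; N'_3 = 139·cos18.3° − 25·2.423 = 71.4; c'Δl = 17.93; W sinα = 43.6
Slice 4: Δl = 2.1/cos28.7° = 2.394 m; N'_4 = 114·cos28.7° − 24·2.394 = 42.5; c'Δl = 17.72; W sinα = 54.7
Slice 5: Δl = 2.6/cos41.2° = 3.456 m; N'_5 = 63·cos41.2° − 2·3.456 = 40.5; c'Δl = 25.57; W sinα = 41.5
Σc'Δl = 89.5 kN/m; ΣN' = 224.1 kN/m; ΣW sinα = 151.7 kN/m
Resisting = 89.5 + 224.1·tan26.8° = 89.5 + 113.2 = 202.7 kN/m
FS = 202.7 / 151.7 = 1.336

FS = 1.34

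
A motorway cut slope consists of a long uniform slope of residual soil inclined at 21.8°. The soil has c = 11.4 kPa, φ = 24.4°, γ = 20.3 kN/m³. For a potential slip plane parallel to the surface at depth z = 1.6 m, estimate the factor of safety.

For an infinite slope with a slip plane parallel to the surface (no pore pressure): FS = [c + γz cos²β tanφ] / [γz sinβ cosβ].
γz = 20.3·1.6 = 32.48 kN/m²
Numerator = 11.4 + 32.48·cos²21.8°·tan24.4° = 11.4 + 32.48·0.8621·0.4536 = 24.102 kPa
Denominator = 32.48·sin21.8°·cos21.8° = 32.48·0.3714·0.9285 = 11.199 kPa
FS = 24.102 / 11.199 = 2.152

FS = 2.15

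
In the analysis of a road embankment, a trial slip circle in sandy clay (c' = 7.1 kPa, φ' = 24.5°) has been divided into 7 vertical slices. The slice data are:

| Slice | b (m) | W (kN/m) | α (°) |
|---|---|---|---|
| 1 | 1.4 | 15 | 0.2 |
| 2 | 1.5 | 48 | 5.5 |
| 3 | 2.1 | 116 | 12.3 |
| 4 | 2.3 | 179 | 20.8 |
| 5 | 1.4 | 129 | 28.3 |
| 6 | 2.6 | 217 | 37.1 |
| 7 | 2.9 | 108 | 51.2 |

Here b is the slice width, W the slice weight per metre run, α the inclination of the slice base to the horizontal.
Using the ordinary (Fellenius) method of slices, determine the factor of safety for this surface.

Ordinary method of slices: FS = Σ[c'·Δl_i + (W_i cosα_i)·tanφ'] / Σ W_i sinα_i, with Δl_i = b_i / cosα_i.
Slice 1: Δl = 1.4/cos0.2° = 1.400 m; N'_1 = 15·cos0.2° = 15.0; c'Δl = 9.94; W sinα = 0.1
Slice 2: Δl = 1.5/cos5.5° = 1.507 m; N'_2 = 48·cos5.5° = 47.8; c'Δl = 10.70; W sinα = 4.6
Slice 3: Δl = 2.1/cos12.3° = 2.149 m; N'_3 = 116·cos12.3° = 113.3; c'Δl = 15.26; W sinα = 24.7
Slice 4: Δl = 2.3/cos20.8° = 2.460 m; N'_4 = 179·cos20.8° = 167.3; c'Δl = 17.47; W sinα = 63.6
Slice 5: Δl = 1.4/cos28.3° = 1.590 m; N'_5 = 129·cos28.3° = 113.6; c'Δl = 11.29; W sinα = 61.2
Slice 6: Δl = 2.6/cos37.1° = 3.260 m; N'_6 = 217·cos37.1° = 173.1; c'Δl = 23.14; W sinα = 130.9
Slice 7: Δl = 2.9/cos51.2° = 4.628 m; N'_7 = 108·cos51.2° = 67.7; c'Δl = 32.86; W sinα = 84.2
Σc'Δl = 120.7 kN/m; ΣN' = 697.8 kN/m; ΣW sinα = 369.2 kN/m
Resisting = 120.7 + 697.8·tan24.5° = 120.7 + 318.0 = 438.7 kN/m
FS = 438.7 / 369.2 = 1.188

FS = 1.19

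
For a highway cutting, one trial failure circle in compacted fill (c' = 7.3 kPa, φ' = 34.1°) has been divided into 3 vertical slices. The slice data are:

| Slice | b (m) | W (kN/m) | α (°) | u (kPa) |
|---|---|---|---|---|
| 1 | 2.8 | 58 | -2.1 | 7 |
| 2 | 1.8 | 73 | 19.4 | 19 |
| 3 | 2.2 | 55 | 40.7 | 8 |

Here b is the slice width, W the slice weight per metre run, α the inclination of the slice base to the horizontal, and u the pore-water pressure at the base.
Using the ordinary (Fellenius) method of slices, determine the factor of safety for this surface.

Ordinary method of slices: FS = Σ[c'·Δl_i + (W_i cosα_i − u_i·Δl_i)·tanφ'] / Σ W_i sinα_i, with Δl_i = b_i / cosα_i.
Slice 1: Δl = 2.8/cos(-2.1°) = 2.802 m; N'_1 = 58·cos(-2.1°) − 7·2.802 = 38.3; c'Δl = 20.45; W sinα = -2.1
Slice 2: Δl = 1.8/cos19.4° = 1.908 m; N'_2 = 73·cos19.4° − 19·1.908 = 32.6; c'Δl = 13.93; W sinα = 24.2
Slice 3: Δl = 2.2/cos40.7° = 2.902 m; N'_3 = 55·cos40.7° − 8·2.902 = 18.5; c'Δl = 21.18; W sinα = 35.9
Σc'Δl = 55.6 kN/m; ΣN' = 89.4 kN/m; ΣW sinα = 58.0 kN/m
Resisting = 55.6 + 89.4·tan34.1° = 55.6 + 60.5 = 116.1 kN/m
FS = 116.1 / 58.0 = 2.002

FS = 2.00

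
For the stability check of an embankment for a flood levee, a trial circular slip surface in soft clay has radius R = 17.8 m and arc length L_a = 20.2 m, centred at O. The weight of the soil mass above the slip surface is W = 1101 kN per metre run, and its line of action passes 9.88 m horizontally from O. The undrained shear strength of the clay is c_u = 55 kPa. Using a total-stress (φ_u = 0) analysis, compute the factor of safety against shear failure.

FS = 1.82

Taking moments about the centre O, the resisting moment is provided by the undrained shear strength acting along the arc:
M_R = c_u·L_a·R = 55·20.20·17.8 = 19775.8 kN·m/m
M_D = W·d = 1101·9.88 = 10877.9 kN·m/m
FS = M_R / M_D = 19775.8 / 10877.9 = 1.818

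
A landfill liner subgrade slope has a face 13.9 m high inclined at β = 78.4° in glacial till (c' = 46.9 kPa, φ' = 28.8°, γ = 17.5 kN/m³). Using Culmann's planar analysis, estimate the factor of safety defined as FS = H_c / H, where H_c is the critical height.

FS = 1.88

H_c = (4c'/γ) · sinβ cosφ' / [1 − cos(β − φ')]
    = (4·46.9/17.5) · sin78.4°·cos28.8° / [1 − cos49.6°]
    = 10.720 · 0.8584 / 0.3519 = 26.15 m
FS = H_c / H = 26.15 / 13.9 = 1.881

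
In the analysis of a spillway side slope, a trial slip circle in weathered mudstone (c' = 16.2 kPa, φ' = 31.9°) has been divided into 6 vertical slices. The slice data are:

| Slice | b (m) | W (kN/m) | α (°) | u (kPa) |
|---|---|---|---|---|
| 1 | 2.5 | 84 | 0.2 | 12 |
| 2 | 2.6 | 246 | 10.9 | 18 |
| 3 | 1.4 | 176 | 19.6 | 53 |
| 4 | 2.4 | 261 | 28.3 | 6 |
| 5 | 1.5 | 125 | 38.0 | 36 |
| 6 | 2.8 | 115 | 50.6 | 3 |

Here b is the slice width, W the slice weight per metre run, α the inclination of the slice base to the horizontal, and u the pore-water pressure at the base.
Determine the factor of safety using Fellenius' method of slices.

Ordinary method of slices: FS = Σ[c'·Δl_i + (W_i cosα_i − u_i·Δl_i)·tanφ'] / Σ W_i sinα_i, with Δl_i = b_i / cosα_i.
Slice 1: Δl = 2.5/cos0.2° = 2.500 m; N'_1 = 84·cos0.2° − 12·2.500 = 54.0; c'Δl = 40.50; W sinα = 0.3
Slice 2: Δl = 2.6/cos10.9° = 2.648 m; N'_2 = 246·cos10.9° − 18·2.648 = 193.9; c'Δl = 42.89; W sinα = 46.5
Slice 3: Δl = 1.4/cos19.6° = 1.486 m; N'_3 = 176·cos19.6° − 53·1.486 = 87.0; c'Δl = 24.07; W sinα = 59.0
Slice 4: Δl = 2.4/cos28.3° = 2.726 m; N'_4 = 261·cos28.3° − 6·2.726 = 213.4; c'Δl = 44.16; W sinα = 123.7
Slice 5: Δl = 1.5/cos38.0° = 1.904 m; N'_5 = 125·cos38.0° − 36·1.904 = 30.0; c'Δl = 30.84; W sinα = 77.0
Slice 6: Δl = 2.8/cos50.6° = 4.411 m; N'_6 = 115·cos50.6° − 3·4.411 = 59.8; c'Δl = 71.46; W sinα = 88.9
Σc'Δl = 253.9 kN/m; ΣN' = 638.1 kN/m; ΣW sinα = 395.4 kN/m
Resisting = 253.9 + 638.1·tan31.9° = 253.9 + 397.2 = 651.1 kN/m
FS = 651.1 / 395.4 = 1.647

FS = 1.65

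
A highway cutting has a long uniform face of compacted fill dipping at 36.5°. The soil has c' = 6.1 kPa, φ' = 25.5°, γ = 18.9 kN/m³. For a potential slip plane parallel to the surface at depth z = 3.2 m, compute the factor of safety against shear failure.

FS = 0.86

For an infinite slope with a slip plane parallel to the surface (no pore pressure): FS = [c' + γz cos²β tanφ'] / [γz sinβ cosβ].
γz = 18.9·3.2 = 60.48 kN/m²
Numerator = 6.1 + 60.48·cos²36.5°·tan25.5° = 6.1 + 60.48·0.6462·0.4770 = 24.741 kPa
Denominator = 60.48·sin36.5°·cos36.5° = 60.48·0.5948·0.8039 = 28.919 kPa
FS = 24.741 / 28.919 = 0.856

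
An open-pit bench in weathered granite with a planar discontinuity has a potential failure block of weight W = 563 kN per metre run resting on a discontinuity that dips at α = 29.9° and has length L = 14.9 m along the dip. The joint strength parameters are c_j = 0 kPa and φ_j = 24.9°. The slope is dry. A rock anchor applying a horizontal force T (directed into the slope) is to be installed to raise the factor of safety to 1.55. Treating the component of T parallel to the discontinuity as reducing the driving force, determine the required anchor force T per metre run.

T = 132 kN/m

Resolving forces along and normal to the sliding plane, with the horizontal anchor force T adding T·sinα to the effective normal force and T·cosα acting up the plane against the driving force:
FS = [c_jL + (W cosα + T sinα) tanφ_j] / [W sinα − T cosα]
Without the anchor: N' = 488.1 kN/m, driving T_d = 280.6 kN/m, resisting R = 0·14.9 + 488.1·tan24.9° = 226.6 kN/m, FS = 0.81.
Setting FS = 1.55 and solving for T:
1.55·(280.6 − T cos29.9°) = 226.6 + T sin29.9°·tan24.9°
T·(sin29.9°·tan24.9° + 1.55·cos29.9°) = 1.55·280.6 − 226.6
T·(0.4985·0.4642 + 1.55·0.8669) = 435.0 − 226.6 = 208.5
T·1.5751 = 208.5
T = 132.3 kN/m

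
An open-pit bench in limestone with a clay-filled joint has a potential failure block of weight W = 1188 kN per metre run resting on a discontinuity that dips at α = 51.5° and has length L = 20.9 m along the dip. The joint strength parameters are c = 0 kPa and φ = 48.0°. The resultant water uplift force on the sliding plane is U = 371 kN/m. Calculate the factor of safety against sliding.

FS = 0.44

Resolving the block weight along and normal to the plane and applying the Mohr–Coulomb strength on the joint:
N' = W cosα − U = 1188·cos51.5° − 371 = 368.5 kN/m
Driving force T = W sinα = 1188·sin51.5° = 929.7 kN/m
Resisting force R = c·L + N'·tanφ = 0·20.9 + 368.5·tan48.0° = 0.0 + 409.3 = 409.3 kN/m
FS = R / T = 409.3 / 929.7 = 0.440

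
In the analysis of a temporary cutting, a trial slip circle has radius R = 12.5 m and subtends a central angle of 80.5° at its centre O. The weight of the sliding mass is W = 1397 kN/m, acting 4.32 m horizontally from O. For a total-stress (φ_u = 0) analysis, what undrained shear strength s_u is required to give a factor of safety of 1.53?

s_u = 42.1 kPa

FS = s_u·L_a·R / (W·d), so s_u = FS·W·d / (L_a·R).
Arc length L_a = R·θ = 12.5·(80.5°·π/180) = 12.5·1.4050 = 17.56 m
s_u = 1.53·1397·4.32 / (17.56·12.5) = 9233.6 / 219.53 = 42.06 kPa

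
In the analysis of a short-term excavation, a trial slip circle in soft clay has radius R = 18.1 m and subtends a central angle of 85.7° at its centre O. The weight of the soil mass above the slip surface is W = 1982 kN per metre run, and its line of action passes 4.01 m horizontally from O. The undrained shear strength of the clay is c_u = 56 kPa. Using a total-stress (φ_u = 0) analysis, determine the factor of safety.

Taking moments about the centre O, the resisting moment is provided by the undrained shear strength acting along the arc:
Arc length L_a = R·θ = 18.1·(85.7°·π/180) = 18.1·1.4957 = 27.07 m
M_R = c_u·L_a·R = 56·27.07·18.1 = 27441.2 kN·m/m
M_D = W·d = 1982·4.01 = 7947.8 kN·m/m
FS = M_R / M_D = 27441.2 / 7947.8 = 3.453

FS = 3.45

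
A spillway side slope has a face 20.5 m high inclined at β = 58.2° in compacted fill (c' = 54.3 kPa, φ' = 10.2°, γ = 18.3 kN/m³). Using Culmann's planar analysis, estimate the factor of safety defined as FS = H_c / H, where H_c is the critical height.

FS = 1.46

H_c = (4c'/γ) · sinβ cosφ' / [1 − cos(β − φ')]
    = (4·54.3/18.3) · sin58.2°·cos10.2° / [1 − cos48.0°]
    = 11.869 · 0.8365 / 0.3309 = 30.01 m
FS = H_c / H = 30.01 / 20.5 = 1.464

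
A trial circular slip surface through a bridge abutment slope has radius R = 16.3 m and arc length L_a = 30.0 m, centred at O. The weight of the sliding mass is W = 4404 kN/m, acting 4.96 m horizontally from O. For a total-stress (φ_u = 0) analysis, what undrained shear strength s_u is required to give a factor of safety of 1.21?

s_u = 54.1 kPa

FS = s_u·L_a·R / (W·d), so s_u = FS·W·d / (L_a·R).
s_u = 1.21·4404·4.96 / (30.00·16.3) = 26431.0 / 489.00 = 54.05 kPa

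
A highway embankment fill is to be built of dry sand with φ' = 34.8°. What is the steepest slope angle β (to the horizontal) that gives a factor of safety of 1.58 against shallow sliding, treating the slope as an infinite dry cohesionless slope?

β = 23.7°

For an infinite dry cohesionless slope FS = tanφ'/tanβ, so tanβ = tanφ' / FS.
tanβ = tan34.8° / 1.58 = 0.6950 / 1.58 = 0.4399
β = arctan(0.4399) = 23.74°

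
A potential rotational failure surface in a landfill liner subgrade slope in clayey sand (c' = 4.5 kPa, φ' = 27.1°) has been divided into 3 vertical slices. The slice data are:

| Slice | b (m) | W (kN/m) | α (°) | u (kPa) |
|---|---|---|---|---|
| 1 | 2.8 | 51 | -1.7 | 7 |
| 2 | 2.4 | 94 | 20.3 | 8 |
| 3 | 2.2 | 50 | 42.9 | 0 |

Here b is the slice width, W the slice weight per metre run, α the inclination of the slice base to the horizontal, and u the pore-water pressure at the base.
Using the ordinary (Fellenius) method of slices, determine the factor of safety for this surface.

Ordinary method of slices: FS = Σ[c'·Δl_i + (W_i cosα_i − u_i·Δl_i)·tanφ'] / Σ W_i sinα_i, with Δl_i = b_i / cosα_i.
Slice 1: Δl = 2.8/cos(-1.7°) = 2.801 m; N'_1 = 51·cos(-1.7°) − 7·2.801 = 31.4; c'Δl = 12.61; W sinα = -1.5
Slice 2: Δl = 2.4/cos20.3° = 2.559 m; N'_2 = 94·cos20.3° − 8·2.559 = 67.7; c'Δl = 11.52; W sinα = 32.6
Slice 3: Δl = 2.2/cos42.9° = 3.003 m; N'_3 = 50·cos42.9° − 0·3.003 = 36.6; c'Δl = 13.51; W sinα = 34.0
Σc'Δl = 37.6 kN/m; ΣN' = 135.7 kN/m; ΣW sinα = 65.1 kN/m
Resisting = 37.6 + 135.7·tan27.1° = 37.6 + 69.4 = 107.1 kN/m
FS = 107.1 / 65.1 = 1.644

FS = 1.64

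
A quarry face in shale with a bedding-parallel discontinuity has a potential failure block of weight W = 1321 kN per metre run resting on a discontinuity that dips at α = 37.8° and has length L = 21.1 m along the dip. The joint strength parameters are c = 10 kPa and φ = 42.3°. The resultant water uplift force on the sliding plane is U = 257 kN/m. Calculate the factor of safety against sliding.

Resolving the block weight along and normal to the plane and applying the Mohr–Coulomb strength on the joint:
N' = W cosα − U = 1321·cos37.8° − 257 = 786.8 kN/m
Driving force T = W sinα = 1321·sin37.8° = 809.7 kN/m
Resisting force R = c·L + N'·tanφ = 10·21.1 + 786.8·tan42.3° = 211.0 + 715.9 = 926.9 kN/m
FS = R / T = 926.9 / 809.7 = 1.145

FS = 1.14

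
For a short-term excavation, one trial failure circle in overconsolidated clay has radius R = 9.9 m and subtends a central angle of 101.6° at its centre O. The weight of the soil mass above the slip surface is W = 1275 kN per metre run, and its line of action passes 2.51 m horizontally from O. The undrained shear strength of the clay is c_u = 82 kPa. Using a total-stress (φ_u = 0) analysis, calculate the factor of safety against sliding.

FS = 4.45

Taking moments about the centre O, the resisting moment is provided by the undrained shear strength acting along the arc:
Arc length L_a = R·θ = 9.9·(101.6°·π/180) = 9.9·1.7733 = 17.56 m
M_R = c_u·L_a·R = 82·17.56·9.9 = 14251.3 kN·m/m
M_D = W·d = 1275·2.51 = 3200.2 kN·m/m
FS = M_R / M_D = 14251.3 / 3200.2 = 4.453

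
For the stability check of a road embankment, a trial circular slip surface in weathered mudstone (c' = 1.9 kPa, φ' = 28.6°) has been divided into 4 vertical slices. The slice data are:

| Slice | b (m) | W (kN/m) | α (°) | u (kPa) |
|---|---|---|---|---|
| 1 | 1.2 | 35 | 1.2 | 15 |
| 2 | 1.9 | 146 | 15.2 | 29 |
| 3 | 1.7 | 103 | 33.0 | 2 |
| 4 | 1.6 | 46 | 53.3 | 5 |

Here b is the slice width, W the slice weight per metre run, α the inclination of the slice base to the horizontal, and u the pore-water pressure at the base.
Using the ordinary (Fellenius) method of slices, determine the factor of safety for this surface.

FS = 0.93

Ordinary method of slices: FS = Σ[c'·Δl_i + (W_i cosα_i − u_i·Δl_i)·tanφ'] / Σ W_i sinα_i, with Δl_i = b_i / cosα_i.
Slice 1: Δl = 1.2/cos1.2° = 1.200 m; N'_1 = 35·cos1.2° − 15·1.200 = 17.0; c'Δl = 2.28; W sinα = 0.7
Slice 2: Δl = 1.9/cos15.2° = 1.969 m; N'_2 = 146·cos15.2° − 29·1.969 = 83.8; c'Δl = 3.74; W sinα = 38.3
Slice 3: Δl = 1.7/cos33.0° = 2.027 m; N'_3 = 103·cos33.0° − 2·2.027 = 82.3; c'Δl = 3.85; W sinα = 56.1
Slice 4: Δl = 1.6/cos53.3° = 2.677 m; N'_4 = 46·cos53.3° − 5·2.677 = 14.1; c'Δl = 5.09; W sinα = 36.9
Σc'Δl = 15.0 kN/m; ΣN' = 197.2 kN/m; ΣW sinα = 132.0 kN/m
Resisting = 15.0 + 197.2·tan28.6° = 15.0 + 107.5 = 122.5 kN/m
FS = 122.5 / 132.0 = 0.928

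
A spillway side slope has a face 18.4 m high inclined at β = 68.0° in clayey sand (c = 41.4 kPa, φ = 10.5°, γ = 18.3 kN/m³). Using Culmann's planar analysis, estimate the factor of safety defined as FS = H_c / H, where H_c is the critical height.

H_c = (4c/γ) · sinβ cosφ / [1 − cos(β − φ)]
    = (4·41.4/18.3) · sin68.0°·cos10.5° / [1 − cos57.5°]
    = 9.049 · 0.9117 / 0.4627 = 17.83 m
FS = H_c / H = 17.83 / 18.4 = 0.969

FS = 0.97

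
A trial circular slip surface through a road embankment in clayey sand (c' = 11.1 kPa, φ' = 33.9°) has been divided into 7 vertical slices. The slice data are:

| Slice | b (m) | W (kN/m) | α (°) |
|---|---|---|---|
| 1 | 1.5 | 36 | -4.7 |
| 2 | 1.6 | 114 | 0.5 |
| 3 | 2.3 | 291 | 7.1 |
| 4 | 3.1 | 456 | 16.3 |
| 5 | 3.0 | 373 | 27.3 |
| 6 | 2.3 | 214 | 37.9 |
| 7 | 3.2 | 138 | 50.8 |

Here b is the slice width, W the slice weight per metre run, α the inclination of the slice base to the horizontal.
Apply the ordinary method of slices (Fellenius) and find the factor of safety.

Ordinary method of slices: FS = Σ[c'·Δl_i + (W_i cosα_i)·tanφ'] / Σ W_i sinα_i, with Δl_i = b_i / cosα_i.
Slice 1: Δl = 1.5/cos(-4.7°) = 1.505 m; N'_1 = 36·cos(-4.7°) = 35.9; c'Δl = 16.71; W sinα = -2.9
Slice 2: Δl = 1.6/cos0.5° = 1.600 m; N'_2 = 114·cos0.5° = 114.0; c'Δl = 17.76; W sinα = 1.0
Slice 3: Δl = 2.3/cos7.1° = 2.318 m; N'_3 = 291·cos7.1° = 288.8; c'Δl = 25.73; W sinα = 36.0
Slice 4: Δl = 3.1/cos16.3° = 3.230 m; N'_4 = 456·cos16.3° = 437.7; c'Δl = 35.85; W sinα = 128.0
Slice 5: Δl = 3.0/cos27.3° = 3.376 m; N'_5 = 373·cos27.3° = 331.5; c'Δl = 37.47; W sinα = 171.1
Slice 6: Δl = 2.3/cos37.9° = 2.915 m; N'_6 = 214·cos37.9° = 168.9; c'Δl = 32.35; W sinα = 131.5
Slice 7: Δl = 3.2/cos50.8° = 5.063 m; N'_7 = 138·cos50.8° = 87.2; c'Δl = 56.20; W sinα = 106.9
Σc'Δl = 222.1 kN/m; ΣN' = 1463.9 kN/m; ΣW sinα = 571.5 kN/m
Resisting = 222.1 + 1463.9·tan33.9° = 222.1 + 983.7 = 1205.7 kN/m
FS = 1205.7 / 571.5 = 2.110

FS = 2.11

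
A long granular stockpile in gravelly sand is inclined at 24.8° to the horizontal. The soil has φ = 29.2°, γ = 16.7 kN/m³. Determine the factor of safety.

FS = 1.21

For a dry cohesionless infinite slope the factor of safety is FS = tanφ / tanβ.
FS = tan29.2° / tan24.8° = 0.5589 / 0.4621 = 1.210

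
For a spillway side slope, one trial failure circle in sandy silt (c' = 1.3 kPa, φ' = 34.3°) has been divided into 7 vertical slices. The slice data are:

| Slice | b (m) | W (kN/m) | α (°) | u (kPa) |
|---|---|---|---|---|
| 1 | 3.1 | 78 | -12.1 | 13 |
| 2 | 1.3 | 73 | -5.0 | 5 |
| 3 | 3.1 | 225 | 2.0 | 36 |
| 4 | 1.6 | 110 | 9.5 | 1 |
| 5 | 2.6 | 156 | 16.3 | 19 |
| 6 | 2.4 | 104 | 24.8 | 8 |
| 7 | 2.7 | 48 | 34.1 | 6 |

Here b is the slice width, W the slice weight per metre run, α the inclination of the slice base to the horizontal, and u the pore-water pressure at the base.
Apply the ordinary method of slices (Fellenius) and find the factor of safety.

Ordinary method of slices: FS = Σ[c'·Δl_i + (W_i cosα_i − u_i·Δl_i)·tanφ'] / Σ W_i sinα_i, with Δl_i = b_i / cosα_i.
Slice 1: Δl = 3.1/cos(-12.1°) = 3.170 m; N'_1 = 78·cos(-12.1°) − 13·3.170 = 35.1; c'Δl = 4.12; W sinα = -16.4
Slice 2: Δl = 1.3/cos(-5.0°) = 1.305 m; N'_2 = 73·cos(-5.0°) − 5·1.305 = 66.2; c'Δl = 1.70; W sinα = -6.4
Slice 3: Δl = 3.1/cos2.0° = 3.102 m; N'_3 = 225·cos2.0° − 36·3.102 = 113.2; c'Δl = 4.03; W sinα = 7.9
Slice 4: Δl = 1.6/cos9.5° = 1.622 m; N'_4 = 110·cos9.5° − 1·1.622 = 106.9; c'Δl = 2.11; W sinα = 18.2
Slice 5: Δl = 2.6/cos16.3° = 2.709 m; N'_5 = 156·cos16.3° − 19·2.709 = 98.3; c'Δl = 3.52; W sinα = 43.8
Slice 6: Δl = 2.4/cos24.8° = 2.644 m; N'_6 = 104·cos24.8° − 8·2.644 = 73.3; c'Δl = 3.44; W sinα = 43.6
Slice 7: Δl = 2.7/cos34.1° = 3.261 m; N'_7 = 48·cos34.1° − 6·3.261 = 20.2; c'Δl = 4.24; W sinα = 26.9
Σc'Δl = 23.2 kN/m; ΣN' = 513.0 kN/m; ΣW sinα = 117.6 kN/m
Resisting = 23.2 + 513.0·tan34.3° = 23.2 + 350.0 = 373.1 kN/m
FS = 373.1 / 117.6 = 3.172

FS = 3.17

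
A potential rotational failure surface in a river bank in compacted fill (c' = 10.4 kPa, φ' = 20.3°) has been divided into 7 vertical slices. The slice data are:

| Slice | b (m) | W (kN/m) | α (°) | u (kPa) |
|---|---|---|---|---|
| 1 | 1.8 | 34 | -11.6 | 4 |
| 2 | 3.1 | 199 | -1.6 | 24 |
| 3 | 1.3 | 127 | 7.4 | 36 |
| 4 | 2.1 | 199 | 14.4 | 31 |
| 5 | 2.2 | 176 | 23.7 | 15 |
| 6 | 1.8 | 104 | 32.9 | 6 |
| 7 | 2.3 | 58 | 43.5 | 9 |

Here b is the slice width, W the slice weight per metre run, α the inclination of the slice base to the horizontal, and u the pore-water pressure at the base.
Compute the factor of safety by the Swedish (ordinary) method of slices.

FS = 1.71

Ordinary method of slices: FS = Σ[c'·Δl_i + (W_i cosα_i − u_i·Δl_i)·tanφ'] / Σ W_i sinα_i, with Δl_i = b_i / cosα_i.
Slice 1: Δl = 1.8/cos(-11.6°) = 1.838 m; N'_1 = 34·cos(-11.6°) − 4·1.838 = 26.0; c'Δl = 19.11; W sinα = -6.8
Slice 2: Δl = 3.1/cos(-1.6°) = 3.101 m; N'_2 = 199·cos(-1.6°) − 24·3.101 = 124.5; c'Δl = 32.25; W sinα = -5.6
Slice 3: Δl = 1.3/cos7.4° = 1.311 m; N'_3 = 127·cos7.4° − 36·1.311 = 78.7; c'Δl = 13.63; W sinα = 16.4
Slice 4: Δl = 2.1/cos14.4° = 2.168 m; N'_4 = 199·cos14.4° − 31·2.168 = 125.5; c'Δl = 22.55; W sinα = 49.5
Slice 5: Δl = 2.2/cos23.7° = 2.403 m; N'_5 = 176·cos23.7° − 15·2.403 = 125.1; c'Δl = 24.99; W sinα = 70.7
Slice 6: Δl = 1.8/cos32.9° = 2.144 m; N'_6 = 104·cos32.9° − 6·2.144 = 74.5; c'Δl = 22.30; W sinα = 56.5
Slice 7: Δl = 2.3/cos43.5° = 3.171 m; N'_7 = 58·cos43.5° − 9·3.171 = 13.5; c'Δl = 32.98; W sinα = 39.9
Σc'Δl = 167.8 kN/m; ΣN' = 567.8 kN/m; ΣW sinα = 220.6 kN/m
Resisting = 167.8 + 567.8·tan20.3° = 167.8 + 210.1 = 377.9 kN/m
FS = 377.9 / 220.6 = 1.713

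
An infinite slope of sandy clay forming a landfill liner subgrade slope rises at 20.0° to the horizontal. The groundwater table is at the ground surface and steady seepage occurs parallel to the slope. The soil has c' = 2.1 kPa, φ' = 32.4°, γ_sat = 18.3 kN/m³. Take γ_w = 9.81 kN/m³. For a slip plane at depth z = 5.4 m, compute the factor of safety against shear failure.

FS = 0.88

With seepage parallel to the slope and the water table at the surface, the effective normal stress on the slip plane uses the buoyant unit weight γ' = γ_sat − γ_w while the driving shear stress uses γ_sat:
FS = [c' + γ' z cos²β tanφ'] / [γ_sat z sinβ cosβ]
γ' = 18.3 − 9.81 = 8.49 kN/m³
Numerator = 2.1 + 8.49·5.4·cos²20.0°·tan32.4° = 2.1 + 8.49·5.4·0.8830·0.6346 = 27.791 kPa
Denominator = 18.3·5.4·sin20.0°·cos20.0° = 18.3·5.4·0.3420·0.9397 = 31.760 kPa
FS = 27.791 / 31.760 = 0.875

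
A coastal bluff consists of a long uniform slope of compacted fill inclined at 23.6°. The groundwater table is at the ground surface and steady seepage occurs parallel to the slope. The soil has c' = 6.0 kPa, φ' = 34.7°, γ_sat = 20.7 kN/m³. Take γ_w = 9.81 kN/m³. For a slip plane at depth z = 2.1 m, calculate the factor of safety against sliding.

With seepage parallel to the slope and the water table at the surface, the effective normal stress on the slip plane uses the buoyant unit weight γ' = γ_sat − γ_w while the driving shear stress uses γ_sat:
FS = [c' + γ' z cos²β tanφ'] / [γ_sat z sinβ cosβ]
γ' = 20.7 − 9.81 = 10.89 kN/m³
Numerator = 6.0 + 10.89·2.1·cos²23.6°·tan34.7° = 6.0 + 10.89·2.1·0.8397·0.6924 = 19.297 kPa
Denominator = 20.7·2.1·sin23.6°·cos23.6° = 20.7·2.1·0.4003·0.9164 = 15.948 kPa
FS = 19.297 / 15.948 = 1.210

FS = 1.21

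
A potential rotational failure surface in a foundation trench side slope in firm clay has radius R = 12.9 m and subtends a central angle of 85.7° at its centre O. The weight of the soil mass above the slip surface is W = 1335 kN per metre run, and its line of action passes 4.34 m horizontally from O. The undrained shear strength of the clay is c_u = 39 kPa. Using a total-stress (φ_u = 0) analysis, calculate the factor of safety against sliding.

Taking moments about the centre O, the resisting moment is provided by the undrained shear strength acting along the arc:
Arc length L_a = R·θ = 12.9·(85.7°·π/180) = 12.9·1.4957 = 19.30 m
M_R = c_u·L_a·R = 39·19.30·12.9 = 9707.4 kN·m/m
M_D = W·d = 1335·4.34 = 5793.9 kN·m/m
FS = M_R / M_D = 9707.4 / 5793.9 = 1.675

FS = 1.68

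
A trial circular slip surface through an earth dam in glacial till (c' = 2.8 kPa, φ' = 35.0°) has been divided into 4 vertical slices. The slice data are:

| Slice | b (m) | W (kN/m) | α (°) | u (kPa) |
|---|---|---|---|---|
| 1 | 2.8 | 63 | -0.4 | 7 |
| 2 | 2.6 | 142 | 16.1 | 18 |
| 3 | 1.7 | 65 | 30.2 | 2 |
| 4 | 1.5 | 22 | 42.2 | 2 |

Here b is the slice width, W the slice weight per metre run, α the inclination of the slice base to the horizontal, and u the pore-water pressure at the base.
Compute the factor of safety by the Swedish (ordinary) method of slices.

Ordinary method of slices: FS = Σ[c'·Δl_i + (W_i cosα_i − u_i·Δl_i)·tanφ'] / Σ W_i sinα_i, with Δl_i = b_i / cosα_i.
Slice 1: Δl = 2.8/cos(-0.4°) = 2.800 m; N'_1 = 63·cos(-0.4°) − 7·2.800 = 43.4; c'Δl = 7.84; W sinα = -0.4
Slice 2: Δl = 2.6/cos16.1° = 2.706 m; N'_2 = 142·cos16.1° − 18·2.706 = 87.7; c'Δl = 7.58; W sinα = 39.4
Slice 3: Δl = 1.7/cos30.2° = 1.967 m; N'_3 = 65·cos30.2° − 2·1.967 = 52.2; c'Δl = 5.51; W sinα = 32.7
Slice 4: Δl = 1.5/cos42.2° = 2.025 m; N'_4 = 22·cos42.2° − 2·2.025 = 12.2; c'Δl = 5.67; W sinα = 14.8
Σc'Δl = 26.6 kN/m; ΣN' = 195.6 kN/m; ΣW sinα = 86.4 kN/m
Resisting = 26.6 + 195.6·tan35.0° = 26.6 + 137.0 = 163.6 kN/m
FS = 163.6 / 86.4 = 1.893

FS = 1.89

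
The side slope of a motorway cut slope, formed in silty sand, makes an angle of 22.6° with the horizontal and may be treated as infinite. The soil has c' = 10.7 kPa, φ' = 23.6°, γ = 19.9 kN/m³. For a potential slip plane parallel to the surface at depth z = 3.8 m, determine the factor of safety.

FS = 1.45

For an infinite slope with a slip plane parallel to the surface (no pore pressure): FS = [c' + γz cos²β tanφ'] / [γz sinβ cosβ].
γz = 19.9·3.8 = 75.62 kN/m²
Numerator = 10.7 + 75.62·cos²22.6°·tan23.6° = 10.7 + 75.62·0.8523·0.4369 = 38.858 kPa
Denominator = 75.62·sin22.6°·cos22.6° = 75.62·0.3843·0.9232 = 26.829 kPa
FS = 38.858 / 26.829 = 1.448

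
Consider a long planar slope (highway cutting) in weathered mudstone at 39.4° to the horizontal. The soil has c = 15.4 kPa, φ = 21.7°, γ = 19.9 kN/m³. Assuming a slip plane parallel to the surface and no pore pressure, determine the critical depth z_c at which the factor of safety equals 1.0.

z_c = 3.06 m

Setting FS = 1.00 in FS = [c + γz cos²β tanφ] / [γz sinβ cosβ] and solving for z:
z = c / [γ cosβ (FS·sinβ − cosβ·tanφ)]
  = 15.4 / [19.9·cos39.4°·(1.00·sin39.4° − cos39.4°·tan21.7°)]
  = 15.4 / [19.9·0.7727·(1.00·0.6347 − 0.7727·0.3979)]
  = 15.4 / 5.0318 = 3.061 m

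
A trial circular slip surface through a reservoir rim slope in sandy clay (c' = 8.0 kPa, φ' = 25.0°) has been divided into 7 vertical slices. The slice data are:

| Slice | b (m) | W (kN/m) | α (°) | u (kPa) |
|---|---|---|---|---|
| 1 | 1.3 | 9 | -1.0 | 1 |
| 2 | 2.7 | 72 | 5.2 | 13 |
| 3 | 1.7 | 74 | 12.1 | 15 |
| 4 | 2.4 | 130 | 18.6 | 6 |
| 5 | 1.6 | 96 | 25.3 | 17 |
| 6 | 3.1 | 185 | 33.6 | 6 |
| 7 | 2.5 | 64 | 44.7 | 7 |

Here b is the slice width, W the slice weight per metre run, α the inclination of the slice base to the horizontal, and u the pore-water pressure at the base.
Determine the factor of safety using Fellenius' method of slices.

FS = 1.30

Ordinary method of slices: FS = Σ[c'·Δl_i + (W_i cosα_i − u_i·Δl_i)·tanφ'] / Σ W_i sinα_i, with Δl_i = b_i / cosα_i.
Slice 1: Δl = 1.3/cos(-1.0°) = 1.300 m; N'_1 = 9·cos(-1.0°) − 1·1.300 = 7.7; c'Δl = 10.40; W sinα = -0.2
Slice 2: Δl = 2.7/cos5.2° = 2.711 m; N'_2 = 72·cos5.2° − 13·2.711 = 36.5; c'Δl = 21.69; W sinα = 6.5
Slice 3: Δl = 1.7/cos12.1° = 1.739 m; N'_3 = 74·cos12.1° − 15·1.739 = 46.3; c'Δl = 13.91; W sinα = 15.5
Slice 4: Δl = 2.4/cos18.6° = 2.532 m; N'_4 = 130·cos18.6° − 6·2.532 = 108.0; c'Δl = 20.26; W sinα = 41.5
Slice 5: Δl = 1.6/cos25.3° = 1.770 m; N'_5 = 96·cos25.3° − 17·1.770 = 56.7; c'Δl = 14.16; W sinα = 41.0
Slice 6: Δl = 3.1/cos33.6° = 3.722 m; N'_6 = 185·cos33.6° − 6·3.722 = 131.8; c'Δl = 29.77; W sinα = 102.4
Slice 7: Δl = 2.5/cos44.7° = 3.517 m; N'_7 = 64·cos44.7° − 7·3.517 = 20.9; c'Δl = 28.14; W sinα = 45.0
Σc'Δl = 138.3 kN/m; ΣN' = 407.8 kN/m; ΣW sinα = 251.8 kN/m
Resisting = 138.3 + 407.8·tan25.0° = 138.3 + 190.2 = 328.5 kN/m
FS = 328.5 / 251.8 = 1.305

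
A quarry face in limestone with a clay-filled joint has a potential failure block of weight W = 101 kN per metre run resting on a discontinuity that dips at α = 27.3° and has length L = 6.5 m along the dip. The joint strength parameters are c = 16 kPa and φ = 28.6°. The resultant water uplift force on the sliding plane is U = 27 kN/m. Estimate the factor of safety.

Resolving the block weight along and normal to the plane and applying the Mohr–Coulomb strength on the joint:
N' = W cosα − U = 101·cos27.3° − 27 = 62.8 kN/m
Driving force T = W sinα = 101·sin27.3° = 46.3 kN/m
Resisting force R = c·L + N'·tanφ = 16·6.5 + 62.8·tan28.6° = 104.0 + 34.2 = 138.2 kN/m
FS = R / T = 138.2 / 46.3 = 2.984

FS = 2.98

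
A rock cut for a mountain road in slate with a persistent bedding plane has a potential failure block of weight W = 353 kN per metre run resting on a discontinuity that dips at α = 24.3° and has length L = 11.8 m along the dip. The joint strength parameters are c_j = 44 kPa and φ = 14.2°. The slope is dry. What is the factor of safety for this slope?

FS = 4.13

Resolving the block weight along and normal to the plane and applying the Mohr–Coulomb strength on the joint:
N' = W cosα = 353·cos24.3° = 321.7 kN/m
Driving force T = W sinα = 353·sin24.3° = 145.3 kN/m
Resisting force R = c_j·L + N'·tanφ = 44·11.8 + 321.7·tan14.2° = 519.2 + 81.4 = 600.6 kN/m
FS = R / T = 600.6 / 145.3 = 4.135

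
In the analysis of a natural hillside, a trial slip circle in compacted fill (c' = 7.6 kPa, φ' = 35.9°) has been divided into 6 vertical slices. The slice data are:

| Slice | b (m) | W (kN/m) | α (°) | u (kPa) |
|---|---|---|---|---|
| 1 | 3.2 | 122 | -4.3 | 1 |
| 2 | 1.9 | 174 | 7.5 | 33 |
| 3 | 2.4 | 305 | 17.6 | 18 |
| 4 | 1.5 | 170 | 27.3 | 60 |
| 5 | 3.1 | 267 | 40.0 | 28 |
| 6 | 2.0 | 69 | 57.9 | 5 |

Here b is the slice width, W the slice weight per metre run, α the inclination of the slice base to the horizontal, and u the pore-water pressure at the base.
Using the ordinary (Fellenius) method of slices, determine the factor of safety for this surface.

Ordinary method of slices: FS = Σ[c'·Δl_i + (W_i cosα_i − u_i·Δl_i)·tanφ'] / Σ W_i sinα_i, with Δl_i = b_i / cosα_i.
Slice 1: Δl = 3.2/cos(-4.3°) = 3.209 m; N'_1 = 122·cos(-4.3°) − 1·3.209 = 118.4; c'Δl = 24.39; W sinα = -9.1
Slice 2: Δl = 1.9/cos7.5° = 1.916 m; N'_2 = 174·cos7.5° − 33·1.916 = 109.3; c'Δl = 14.56; W sinα = 22.7
Slice 3: Δl = 2.4/cos17.6° = 2.518 m; N'_3 = 305·cos17.6° − 18·2.518 = 245.4; c'Δl = 19.14; W sinα = 92.2
Slice 4: Δl = 1.5/cos27.3° = 1.688 m; N'_4 = 170·cos27.3° − 60·1.688 = 49.8; c'Δl = 12.83; W sinα = 78.0
Slice 5: Δl = 3.1/cos40.0° = 4.047 m; N'_5 = 267·cos40.0° − 28·4.047 = 91.2; c'Δl = 30.76; W sinα = 171.6
Slice 6: Δl = 2.0/cos57.9° = 3.764 m; N'_6 = 69·cos57.9° − 5·3.764 = 17.8; c'Δl = 28.60; W sinα = 58.5
Σc'Δl = 130.3 kN/m; ΣN' = 632.0 kN/m; ΣW sinα = 413.8 kN/m
Resisting = 130.3 + 632.0·tan35.9° = 130.3 + 457.5 = 587.8 kN/m
FS = 587.8 / 413.8 = 1.420

FS = 1.42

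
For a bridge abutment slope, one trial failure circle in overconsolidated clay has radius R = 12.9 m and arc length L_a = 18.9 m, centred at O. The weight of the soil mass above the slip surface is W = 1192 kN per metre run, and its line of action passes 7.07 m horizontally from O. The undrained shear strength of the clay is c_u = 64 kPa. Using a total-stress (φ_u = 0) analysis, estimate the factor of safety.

Taking moments about the centre O, the resisting moment is provided by the undrained shear strength acting along the arc:
M_R = c_u·L_a·R = 64·18.90·12.9 = 15603.8 kN·m/m
M_D = W·d = 1192·7.07 = 8427.4 kN·m/m
FS = M_R / M_D = 15603.8 / 8427.4 = 1.852

FS = 1.85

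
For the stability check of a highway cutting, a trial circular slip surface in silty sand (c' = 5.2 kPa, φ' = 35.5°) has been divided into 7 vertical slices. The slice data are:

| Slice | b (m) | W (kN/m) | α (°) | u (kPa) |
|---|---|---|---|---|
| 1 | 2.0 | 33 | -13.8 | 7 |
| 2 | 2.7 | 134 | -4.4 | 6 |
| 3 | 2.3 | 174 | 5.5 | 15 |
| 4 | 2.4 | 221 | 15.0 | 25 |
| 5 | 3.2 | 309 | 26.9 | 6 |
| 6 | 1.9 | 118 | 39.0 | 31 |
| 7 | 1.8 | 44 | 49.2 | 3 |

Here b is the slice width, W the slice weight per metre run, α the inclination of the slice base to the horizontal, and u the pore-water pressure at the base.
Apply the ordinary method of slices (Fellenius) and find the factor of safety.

FS = 2.00

Ordinary method of slices: FS = Σ[c'·Δl_i + (W_i cosα_i − u_i·Δl_i)·tanφ'] / Σ W_i sinα_i, with Δl_i = b_i / cosα_i.
Slice 1: Δl = 2.0/cos(-13.8°) = 2.059 m; N'_1 = 33·cos(-13.8°) − 7·2.059 = 17.6; c'Δl = 10.71; W sinα = -7.9
Slice 2: Δl = 2.7/cos(-4.4°) = 2.708 m; N'_2 = 134·cos(-4.4°) − 6·2.708 = 117.4; c'Δl = 14.08; W sinα = -10.3
Slice 3: Δl = 2.3/cos5.5° = 2.311 m; N'_3 = 174·cos5.5° − 15·2.311 = 138.5; c'Δl = 12.02; W sinα = 16.7
Slice 4: Δl = 2.4/cos15.0° = 2.485 m; N'_4 = 221·cos15.0° − 25·2.485 = 151.4; c'Δl = 12.92; W sinα = 57.2
Slice 5: Δl = 3.2/cos26.9° = 3.588 m; N'_5 = 309·cos26.9° − 6·3.588 = 254.0; c'Δl = 18.66; W sinα = 139.8
Slice 6: Δl = 1.9/cos39.0° = 2.445 m; N'_6 = 118·cos39.0° − 31·2.445 = 15.9; c'Δl = 12.71; W sinα = 74.3
Slice 7: Δl = 1.8/cos49.2° = 2.755 m; N'_7 = 44·cos49.2° − 3·2.755 = 20.5; c'Δl = 14.32; W sinα = 33.3
Σc'Δl = 95.4 kN/m; ΣN' = 715.3 kN/m; ΣW sinα = 303.1 kN/m
Resisting = 95.4 + 715.3·tan35.5° = 95.4 + 510.2 = 605.7 kN/m
FS = 605.7 / 303.1 = 1.998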